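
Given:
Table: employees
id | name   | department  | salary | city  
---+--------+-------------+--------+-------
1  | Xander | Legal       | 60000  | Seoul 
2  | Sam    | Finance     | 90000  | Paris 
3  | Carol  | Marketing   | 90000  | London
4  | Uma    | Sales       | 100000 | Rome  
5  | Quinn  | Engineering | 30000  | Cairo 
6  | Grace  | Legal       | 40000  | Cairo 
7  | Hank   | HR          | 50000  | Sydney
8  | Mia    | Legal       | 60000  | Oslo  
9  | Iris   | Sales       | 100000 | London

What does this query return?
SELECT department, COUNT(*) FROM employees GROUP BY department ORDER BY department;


Assigning each row to its department group:
  Xander -> Legal
  Sam -> Finance
  Carol -> Marketing
  Uma -> Sales
  Quinn -> Engineering
  Grace -> Legal
  Hank -> HR
  Mia -> Legal
  Iris -> Sales


6 groups:
Engineering, 1
Finance, 1
HR, 1
Legal, 3
Marketing, 1
Sales, 2


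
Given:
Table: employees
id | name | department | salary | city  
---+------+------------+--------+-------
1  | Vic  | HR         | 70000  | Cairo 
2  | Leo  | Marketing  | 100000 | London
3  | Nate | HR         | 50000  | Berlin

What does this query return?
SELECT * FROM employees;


SELECT * returns all 3 rows with all columns

3 rows:
1, Vic, HR, 70000, Cairo
2, Leo, Marketing, 100000, London
3, Nate, HR, 50000, Berlin


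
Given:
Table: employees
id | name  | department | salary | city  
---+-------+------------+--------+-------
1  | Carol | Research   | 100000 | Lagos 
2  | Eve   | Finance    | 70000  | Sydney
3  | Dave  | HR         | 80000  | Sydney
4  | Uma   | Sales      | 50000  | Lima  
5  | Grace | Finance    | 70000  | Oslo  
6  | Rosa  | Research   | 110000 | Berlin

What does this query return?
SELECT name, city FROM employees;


Projecting columns: name, city

6 rows:
Carol, Lagos
Eve, Sydney
Dave, Sydney
Uma, Lima
Grace, Oslo
Rosa, Berlin


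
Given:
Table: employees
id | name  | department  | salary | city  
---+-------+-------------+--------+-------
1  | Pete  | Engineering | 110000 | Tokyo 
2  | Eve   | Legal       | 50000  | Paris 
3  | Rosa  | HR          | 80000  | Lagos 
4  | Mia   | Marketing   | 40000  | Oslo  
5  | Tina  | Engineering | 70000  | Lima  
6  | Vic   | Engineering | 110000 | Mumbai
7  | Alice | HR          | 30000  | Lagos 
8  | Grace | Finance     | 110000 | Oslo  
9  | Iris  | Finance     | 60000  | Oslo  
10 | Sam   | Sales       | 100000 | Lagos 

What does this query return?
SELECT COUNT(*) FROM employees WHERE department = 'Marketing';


Counting rows where department = 'Marketing'
  Mia -> MATCH


1


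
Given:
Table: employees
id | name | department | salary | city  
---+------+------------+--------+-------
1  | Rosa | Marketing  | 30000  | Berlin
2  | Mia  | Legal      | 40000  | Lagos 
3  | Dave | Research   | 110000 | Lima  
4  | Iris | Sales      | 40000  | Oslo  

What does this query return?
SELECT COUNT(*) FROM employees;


COUNT(*) counts all rows

4


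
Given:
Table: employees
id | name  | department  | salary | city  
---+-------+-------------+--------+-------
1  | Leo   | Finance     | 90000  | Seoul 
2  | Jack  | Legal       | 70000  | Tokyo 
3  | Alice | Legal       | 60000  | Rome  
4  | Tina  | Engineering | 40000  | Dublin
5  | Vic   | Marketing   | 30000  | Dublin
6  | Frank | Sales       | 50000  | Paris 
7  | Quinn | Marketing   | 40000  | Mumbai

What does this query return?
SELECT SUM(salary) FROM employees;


SUM(salary) = 90000 + 70000 + 60000 + 40000 + 30000 + 50000 + 40000 = 380000

380000


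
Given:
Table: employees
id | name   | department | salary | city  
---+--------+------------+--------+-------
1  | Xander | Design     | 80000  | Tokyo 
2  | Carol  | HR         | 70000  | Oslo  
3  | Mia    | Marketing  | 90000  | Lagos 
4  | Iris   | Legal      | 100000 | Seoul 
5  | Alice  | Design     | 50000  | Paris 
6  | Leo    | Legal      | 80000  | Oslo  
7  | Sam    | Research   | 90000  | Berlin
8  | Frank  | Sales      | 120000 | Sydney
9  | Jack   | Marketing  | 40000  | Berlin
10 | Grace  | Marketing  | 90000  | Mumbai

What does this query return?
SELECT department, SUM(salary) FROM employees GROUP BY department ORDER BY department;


Summing salary within each department:
  Design: 80000 + 50000 = 130000
  HR: 70000 = 70000
  Legal: 100000 + 80000 = 180000
  Marketing: 90000 + 40000 + 90000 = 220000
  Research: 90000 = 90000
  Sales: 120000 = 120000


6 groups:
Design, 130000
HR, 70000
Legal, 180000
Marketing, 220000
Research, 90000
Sales, 120000


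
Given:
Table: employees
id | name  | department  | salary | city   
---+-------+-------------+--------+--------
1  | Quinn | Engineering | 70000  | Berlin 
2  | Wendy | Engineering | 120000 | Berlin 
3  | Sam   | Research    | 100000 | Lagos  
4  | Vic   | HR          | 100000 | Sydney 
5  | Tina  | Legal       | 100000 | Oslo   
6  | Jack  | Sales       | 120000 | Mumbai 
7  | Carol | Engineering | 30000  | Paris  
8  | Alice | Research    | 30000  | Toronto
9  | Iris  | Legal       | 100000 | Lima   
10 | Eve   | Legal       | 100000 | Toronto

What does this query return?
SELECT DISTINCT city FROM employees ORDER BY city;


All 'city' values (row order): Berlin, Berlin, Lagos, Sydney, Oslo, Mumbai, Paris, Toronto, Lima, Toronto
Removing duplicates leaves 8 unique value(s).

8 values:
Berlin
Lagos
Lima
Mumbai
Oslo
Paris
Sydney
Toronto


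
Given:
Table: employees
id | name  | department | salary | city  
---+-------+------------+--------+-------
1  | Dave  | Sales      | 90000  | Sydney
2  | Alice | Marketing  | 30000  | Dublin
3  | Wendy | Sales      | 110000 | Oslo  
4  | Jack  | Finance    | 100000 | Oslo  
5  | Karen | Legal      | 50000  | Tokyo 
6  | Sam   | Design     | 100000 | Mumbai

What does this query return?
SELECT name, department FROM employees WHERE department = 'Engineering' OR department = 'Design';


Filtering: department = 'Engineering' OR 'Design'
Matching: 1 rows

1 rows:
Sam, Design


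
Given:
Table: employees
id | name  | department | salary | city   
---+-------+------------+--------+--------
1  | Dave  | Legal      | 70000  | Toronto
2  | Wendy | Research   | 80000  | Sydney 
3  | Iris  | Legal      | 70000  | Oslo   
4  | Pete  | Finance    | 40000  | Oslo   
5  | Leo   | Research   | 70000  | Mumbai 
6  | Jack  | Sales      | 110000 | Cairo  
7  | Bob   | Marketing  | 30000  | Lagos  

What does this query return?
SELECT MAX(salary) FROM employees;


Salaries: 70000, 80000, 70000, 40000, 70000, 110000, 30000
MAX = 110000

110000


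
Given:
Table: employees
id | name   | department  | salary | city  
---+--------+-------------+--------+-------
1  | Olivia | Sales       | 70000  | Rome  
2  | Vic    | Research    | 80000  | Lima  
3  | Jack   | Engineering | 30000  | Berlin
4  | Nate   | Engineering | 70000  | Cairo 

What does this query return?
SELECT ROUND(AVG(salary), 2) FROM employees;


SUM(salary) = 250000
COUNT = 4
ROUND(AVG, 2) = ROUND(250000 / 4, 2) = 62500.0

62500.0


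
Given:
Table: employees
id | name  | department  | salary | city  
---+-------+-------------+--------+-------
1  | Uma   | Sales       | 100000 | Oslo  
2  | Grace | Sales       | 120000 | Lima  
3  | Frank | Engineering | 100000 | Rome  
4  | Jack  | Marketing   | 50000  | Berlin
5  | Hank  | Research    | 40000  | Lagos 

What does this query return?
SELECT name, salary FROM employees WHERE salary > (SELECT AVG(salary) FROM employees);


Subquery: AVG(salary) = 82000.0
Filtering: salary > 82000.0
  Uma (100000) -> MATCH
  Grace (120000) -> MATCH
  Frank (100000) -> MATCH


3 rows:
Uma, 100000
Grace, 120000
Frank, 100000


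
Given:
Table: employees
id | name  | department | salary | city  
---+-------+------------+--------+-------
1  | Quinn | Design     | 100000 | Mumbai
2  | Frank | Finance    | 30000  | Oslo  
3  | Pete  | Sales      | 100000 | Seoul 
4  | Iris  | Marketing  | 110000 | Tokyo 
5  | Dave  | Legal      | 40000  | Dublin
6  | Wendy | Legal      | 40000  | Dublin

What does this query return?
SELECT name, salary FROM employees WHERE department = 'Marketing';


Filtering: department = 'Marketing'
Matching rows: 1

1 rows:
Iris, 110000


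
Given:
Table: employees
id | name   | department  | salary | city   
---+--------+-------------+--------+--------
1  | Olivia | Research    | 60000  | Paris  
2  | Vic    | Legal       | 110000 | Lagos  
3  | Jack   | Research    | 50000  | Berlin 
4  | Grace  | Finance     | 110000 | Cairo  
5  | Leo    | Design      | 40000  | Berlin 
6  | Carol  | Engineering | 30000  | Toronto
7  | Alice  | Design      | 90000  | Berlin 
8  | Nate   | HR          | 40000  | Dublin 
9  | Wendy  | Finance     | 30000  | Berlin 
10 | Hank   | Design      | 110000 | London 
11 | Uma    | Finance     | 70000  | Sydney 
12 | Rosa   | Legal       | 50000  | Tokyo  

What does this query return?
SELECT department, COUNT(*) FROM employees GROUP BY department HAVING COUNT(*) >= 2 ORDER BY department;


Groups with count >= 2:
  Design: 3 -> PASS
  Finance: 3 -> PASS
  Legal: 2 -> PASS
  Research: 2 -> PASS
  Engineering: 1 -> filtered out
  HR: 1 -> filtered out


4 groups:
Design, 3
Finance, 3
Legal, 2
Research, 2


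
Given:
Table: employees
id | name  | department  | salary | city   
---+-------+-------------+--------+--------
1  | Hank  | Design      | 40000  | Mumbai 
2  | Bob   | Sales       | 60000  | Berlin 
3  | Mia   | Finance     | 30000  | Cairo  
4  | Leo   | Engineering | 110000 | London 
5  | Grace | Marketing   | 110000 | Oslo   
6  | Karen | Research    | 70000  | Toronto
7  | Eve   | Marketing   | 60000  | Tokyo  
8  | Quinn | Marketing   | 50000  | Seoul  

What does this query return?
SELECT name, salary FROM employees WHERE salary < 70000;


Filtering: salary < 70000
Matching: 5 rows

5 rows:
Hank, 40000
Bob, 60000
Mia, 30000
Eve, 60000
Quinn, 50000


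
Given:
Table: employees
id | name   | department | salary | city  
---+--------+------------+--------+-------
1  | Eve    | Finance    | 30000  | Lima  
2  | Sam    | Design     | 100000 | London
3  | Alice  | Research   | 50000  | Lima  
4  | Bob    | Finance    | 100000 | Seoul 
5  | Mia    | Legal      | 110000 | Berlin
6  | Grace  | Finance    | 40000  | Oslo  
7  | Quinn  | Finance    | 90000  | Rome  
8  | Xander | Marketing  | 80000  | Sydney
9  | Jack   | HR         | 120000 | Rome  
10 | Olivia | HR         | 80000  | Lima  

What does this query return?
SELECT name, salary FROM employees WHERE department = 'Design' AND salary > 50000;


Filtering: department = 'Design' AND salary > 50000
Matching: 1 rows

1 rows:
Sam, 100000


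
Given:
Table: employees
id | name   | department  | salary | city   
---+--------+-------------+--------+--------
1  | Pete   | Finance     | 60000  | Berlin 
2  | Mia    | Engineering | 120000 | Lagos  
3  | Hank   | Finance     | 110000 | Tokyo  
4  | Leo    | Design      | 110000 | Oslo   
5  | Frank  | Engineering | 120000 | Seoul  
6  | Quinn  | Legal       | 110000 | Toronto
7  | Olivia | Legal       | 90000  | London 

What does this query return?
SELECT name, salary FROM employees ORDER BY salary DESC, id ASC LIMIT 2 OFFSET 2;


Sort by salary DESC (id ASC tiebreak), then skip 2 and take 2
Rows 3 through 4

2 rows:
Hank, 110000
Leo, 110000


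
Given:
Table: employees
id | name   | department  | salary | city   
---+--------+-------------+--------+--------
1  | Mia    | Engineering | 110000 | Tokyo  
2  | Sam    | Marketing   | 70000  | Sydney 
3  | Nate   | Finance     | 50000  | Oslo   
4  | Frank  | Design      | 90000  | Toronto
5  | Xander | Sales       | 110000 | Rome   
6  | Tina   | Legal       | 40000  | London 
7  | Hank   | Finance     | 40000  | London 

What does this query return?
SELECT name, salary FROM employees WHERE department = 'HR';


Filtering: department = 'HR'
Matching rows: 0

Empty result set (0 rows)


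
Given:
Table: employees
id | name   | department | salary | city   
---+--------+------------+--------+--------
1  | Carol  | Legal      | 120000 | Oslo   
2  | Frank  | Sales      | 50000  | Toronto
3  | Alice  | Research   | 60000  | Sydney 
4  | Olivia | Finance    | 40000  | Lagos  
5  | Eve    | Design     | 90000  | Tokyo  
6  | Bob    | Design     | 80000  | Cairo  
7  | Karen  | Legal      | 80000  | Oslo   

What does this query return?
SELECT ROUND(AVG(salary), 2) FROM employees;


SUM(salary) = 520000
COUNT = 7
ROUND(AVG, 2) = ROUND(520000 / 7, 2) = 74285.71

74285.71


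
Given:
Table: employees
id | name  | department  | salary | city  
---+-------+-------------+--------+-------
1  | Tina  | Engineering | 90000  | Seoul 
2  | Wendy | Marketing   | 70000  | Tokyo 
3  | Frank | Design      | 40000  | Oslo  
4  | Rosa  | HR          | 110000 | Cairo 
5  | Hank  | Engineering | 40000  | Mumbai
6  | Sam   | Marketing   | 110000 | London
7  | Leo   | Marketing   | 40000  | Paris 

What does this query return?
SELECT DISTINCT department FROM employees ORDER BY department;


All 'department' values (row order): Engineering, Marketing, Design, HR, Engineering, Marketing, Marketing
Removing duplicates leaves 4 unique value(s).

4 values:
Design
Engineering
HR
Marketing


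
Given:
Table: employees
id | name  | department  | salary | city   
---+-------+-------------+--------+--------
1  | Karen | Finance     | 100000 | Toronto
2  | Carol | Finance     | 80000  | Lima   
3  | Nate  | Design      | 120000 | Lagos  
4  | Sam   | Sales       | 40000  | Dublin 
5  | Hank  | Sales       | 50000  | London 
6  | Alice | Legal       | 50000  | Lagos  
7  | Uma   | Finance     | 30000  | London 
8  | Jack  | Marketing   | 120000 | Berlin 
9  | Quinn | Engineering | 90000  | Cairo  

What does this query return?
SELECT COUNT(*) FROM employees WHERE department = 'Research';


Counting rows where department = 'Research'


0


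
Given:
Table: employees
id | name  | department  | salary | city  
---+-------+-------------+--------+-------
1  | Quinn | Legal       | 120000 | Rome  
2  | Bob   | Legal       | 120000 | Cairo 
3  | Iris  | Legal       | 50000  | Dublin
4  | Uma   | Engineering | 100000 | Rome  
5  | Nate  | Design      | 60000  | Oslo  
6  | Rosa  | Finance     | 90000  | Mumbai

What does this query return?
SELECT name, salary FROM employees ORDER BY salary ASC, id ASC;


Sorting by salary ASC, then id ASC for ties

6 rows:
Iris, 50000
Nate, 60000
Rosa, 90000
Uma, 100000
Quinn, 120000
Bob, 120000


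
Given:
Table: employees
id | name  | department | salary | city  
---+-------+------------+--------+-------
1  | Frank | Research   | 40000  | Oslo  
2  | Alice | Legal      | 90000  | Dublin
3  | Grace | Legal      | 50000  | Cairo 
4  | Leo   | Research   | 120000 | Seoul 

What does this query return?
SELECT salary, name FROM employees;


Projecting columns: salary, name

4 rows:
40000, Frank
90000, Alice
50000, Grace
120000, Leo


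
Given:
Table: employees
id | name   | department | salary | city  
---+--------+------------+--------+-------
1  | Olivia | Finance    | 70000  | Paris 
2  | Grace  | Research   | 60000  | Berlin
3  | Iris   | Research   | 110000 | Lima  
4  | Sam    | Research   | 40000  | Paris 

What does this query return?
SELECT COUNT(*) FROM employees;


COUNT(*) counts all rows

4


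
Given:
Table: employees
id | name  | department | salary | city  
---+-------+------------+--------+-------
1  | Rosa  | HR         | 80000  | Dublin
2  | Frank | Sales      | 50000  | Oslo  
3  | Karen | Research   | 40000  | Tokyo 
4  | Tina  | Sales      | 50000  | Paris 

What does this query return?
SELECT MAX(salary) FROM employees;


Salaries: 80000, 50000, 40000, 50000
MAX = 80000

80000


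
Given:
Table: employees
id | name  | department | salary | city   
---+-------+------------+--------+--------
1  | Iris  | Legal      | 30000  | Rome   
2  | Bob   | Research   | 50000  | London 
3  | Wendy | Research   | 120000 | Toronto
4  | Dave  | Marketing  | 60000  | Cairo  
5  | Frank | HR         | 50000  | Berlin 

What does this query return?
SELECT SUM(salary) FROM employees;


SUM(salary) = 30000 + 50000 + 120000 + 60000 + 50000 = 310000

310000


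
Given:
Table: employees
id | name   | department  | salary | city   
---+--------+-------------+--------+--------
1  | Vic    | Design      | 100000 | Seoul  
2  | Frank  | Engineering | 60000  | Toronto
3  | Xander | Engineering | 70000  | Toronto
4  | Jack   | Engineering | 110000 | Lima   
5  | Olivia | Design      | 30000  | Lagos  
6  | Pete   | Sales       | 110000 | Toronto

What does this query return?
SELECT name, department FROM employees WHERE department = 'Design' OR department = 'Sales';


Filtering: department = 'Design' OR 'Sales'
Matching: 3 rows

3 rows:
Vic, Design
Olivia, Design
Pete, Sales


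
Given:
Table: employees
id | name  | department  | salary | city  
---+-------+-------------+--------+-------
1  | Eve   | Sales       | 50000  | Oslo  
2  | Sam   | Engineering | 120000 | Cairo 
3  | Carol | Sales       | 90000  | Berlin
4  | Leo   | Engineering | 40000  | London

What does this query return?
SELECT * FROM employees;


SELECT * returns all 4 rows with all columns

4 rows:
1, Eve, Sales, 50000, Oslo
2, Sam, Engineering, 120000, Cairo
3, Carol, Sales, 90000, Berlin
4, Leo, Engineering, 40000, London


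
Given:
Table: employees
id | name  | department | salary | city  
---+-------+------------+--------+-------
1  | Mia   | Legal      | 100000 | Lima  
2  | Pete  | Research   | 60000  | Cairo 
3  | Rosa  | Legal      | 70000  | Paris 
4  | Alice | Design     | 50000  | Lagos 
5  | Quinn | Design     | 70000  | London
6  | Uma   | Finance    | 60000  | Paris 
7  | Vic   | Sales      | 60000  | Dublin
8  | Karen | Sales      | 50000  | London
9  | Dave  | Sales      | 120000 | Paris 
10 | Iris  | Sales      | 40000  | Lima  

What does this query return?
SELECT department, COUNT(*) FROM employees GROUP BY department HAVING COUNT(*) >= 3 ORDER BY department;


Groups with count >= 3:
  Sales: 4 -> PASS
  Design: 2 -> filtered out
  Finance: 1 -> filtered out
  Legal: 2 -> filtered out
  Research: 1 -> filtered out


1 groups:
Sales, 4


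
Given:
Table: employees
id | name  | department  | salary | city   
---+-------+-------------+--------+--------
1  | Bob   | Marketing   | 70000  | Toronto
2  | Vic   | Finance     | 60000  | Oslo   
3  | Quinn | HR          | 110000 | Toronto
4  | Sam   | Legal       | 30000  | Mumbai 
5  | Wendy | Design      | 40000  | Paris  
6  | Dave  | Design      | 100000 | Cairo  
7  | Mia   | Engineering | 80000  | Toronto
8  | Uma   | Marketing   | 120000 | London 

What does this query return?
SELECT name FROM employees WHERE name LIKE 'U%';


LIKE 'U%' matches names starting with 'U'
Matching: 1

1 rows:
Uma


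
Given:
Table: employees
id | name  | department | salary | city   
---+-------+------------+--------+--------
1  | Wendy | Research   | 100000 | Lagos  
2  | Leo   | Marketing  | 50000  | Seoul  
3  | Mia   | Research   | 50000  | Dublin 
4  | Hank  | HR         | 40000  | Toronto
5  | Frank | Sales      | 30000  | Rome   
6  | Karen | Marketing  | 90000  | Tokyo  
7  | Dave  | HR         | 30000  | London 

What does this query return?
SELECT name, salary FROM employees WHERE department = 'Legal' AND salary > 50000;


Filtering: department = 'Legal' AND salary > 50000
Matching: 0 rows

Empty result set (0 rows)


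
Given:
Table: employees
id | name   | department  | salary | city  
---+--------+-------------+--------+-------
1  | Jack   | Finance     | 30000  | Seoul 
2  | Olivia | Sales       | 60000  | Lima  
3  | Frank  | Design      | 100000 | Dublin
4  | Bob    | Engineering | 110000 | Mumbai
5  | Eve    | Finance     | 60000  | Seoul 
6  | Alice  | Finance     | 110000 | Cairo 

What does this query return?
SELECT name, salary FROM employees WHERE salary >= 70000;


Filtering: salary >= 70000
Matching: 3 rows

3 rows:
Frank, 100000
Bob, 110000
Alice, 110000


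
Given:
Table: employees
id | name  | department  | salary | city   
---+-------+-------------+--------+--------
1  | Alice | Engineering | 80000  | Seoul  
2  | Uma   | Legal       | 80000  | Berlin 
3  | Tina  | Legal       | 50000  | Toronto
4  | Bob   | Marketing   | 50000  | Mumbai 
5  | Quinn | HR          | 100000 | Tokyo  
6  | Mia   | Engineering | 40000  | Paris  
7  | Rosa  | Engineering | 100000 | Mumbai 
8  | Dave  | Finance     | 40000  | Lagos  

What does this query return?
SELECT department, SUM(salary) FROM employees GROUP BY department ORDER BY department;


Summing salary within each department:
  Engineering: 80000 + 40000 + 100000 = 220000
  Finance: 40000 = 40000
  HR: 100000 = 100000
  Legal: 80000 + 50000 = 130000
  Marketing: 50000 = 50000


5 groups:
Engineering, 220000
Finance, 40000
HR, 100000
Legal, 130000
Marketing, 50000


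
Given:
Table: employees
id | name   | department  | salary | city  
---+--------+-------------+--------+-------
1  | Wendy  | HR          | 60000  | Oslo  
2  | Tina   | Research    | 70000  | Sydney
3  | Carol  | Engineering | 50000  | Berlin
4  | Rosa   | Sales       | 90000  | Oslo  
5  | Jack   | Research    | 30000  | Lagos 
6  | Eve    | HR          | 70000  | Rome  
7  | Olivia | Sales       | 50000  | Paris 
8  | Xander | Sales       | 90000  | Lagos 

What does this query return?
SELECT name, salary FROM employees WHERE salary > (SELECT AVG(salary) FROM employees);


Subquery: AVG(salary) = 63750.0
Filtering: salary > 63750.0
  Tina (70000) -> MATCH
  Rosa (90000) -> MATCH
  Eve (70000) -> MATCH
  Xander (90000) -> MATCH


4 rows:
Tina, 70000
Rosa, 90000
Eve, 70000
Xander, 90000


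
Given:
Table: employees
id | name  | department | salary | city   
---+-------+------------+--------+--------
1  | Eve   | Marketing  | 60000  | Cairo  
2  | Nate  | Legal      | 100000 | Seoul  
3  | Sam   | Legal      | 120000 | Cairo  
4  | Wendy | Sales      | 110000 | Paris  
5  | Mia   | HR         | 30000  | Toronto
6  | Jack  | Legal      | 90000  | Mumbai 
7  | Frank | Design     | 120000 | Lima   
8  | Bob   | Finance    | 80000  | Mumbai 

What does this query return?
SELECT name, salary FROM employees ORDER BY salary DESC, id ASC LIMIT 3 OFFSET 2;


Sort by salary DESC (id ASC tiebreak), then skip 2 and take 3
Rows 3 through 5

3 rows:
Wendy, 110000
Nate, 100000
Jack, 90000


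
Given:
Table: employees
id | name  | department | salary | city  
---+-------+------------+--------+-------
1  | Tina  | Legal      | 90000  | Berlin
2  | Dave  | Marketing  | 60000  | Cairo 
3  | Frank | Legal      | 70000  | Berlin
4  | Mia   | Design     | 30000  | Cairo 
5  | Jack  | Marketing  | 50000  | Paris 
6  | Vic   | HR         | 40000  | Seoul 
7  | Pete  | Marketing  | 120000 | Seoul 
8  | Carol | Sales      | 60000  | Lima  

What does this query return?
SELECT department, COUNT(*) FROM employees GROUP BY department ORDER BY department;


Assigning each row to its department group:
  Tina -> Legal
  Dave -> Marketing
  Frank -> Legal
  Mia -> Design
  Jack -> Marketing
  Vic -> HR
  Pete -> Marketing
  Carol -> Sales


5 groups:
Design, 1
HR, 1
Legal, 2
Marketing, 3
Sales, 1


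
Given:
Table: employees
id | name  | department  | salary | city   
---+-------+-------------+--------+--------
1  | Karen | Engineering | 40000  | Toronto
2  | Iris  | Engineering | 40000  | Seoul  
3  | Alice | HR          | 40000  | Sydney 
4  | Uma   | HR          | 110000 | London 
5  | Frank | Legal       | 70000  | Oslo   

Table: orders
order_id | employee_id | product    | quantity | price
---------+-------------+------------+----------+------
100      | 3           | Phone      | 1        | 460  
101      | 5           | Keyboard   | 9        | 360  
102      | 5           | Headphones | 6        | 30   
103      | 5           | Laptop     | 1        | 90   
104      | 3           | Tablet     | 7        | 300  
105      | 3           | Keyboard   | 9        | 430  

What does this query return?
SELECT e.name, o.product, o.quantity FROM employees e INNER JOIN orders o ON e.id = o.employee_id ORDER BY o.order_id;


Joining employees.id = orders.employee_id:
  employee Alice (id=3) -> order Phone
  employee Frank (id=5) -> order Keyboard
  employee Frank (id=5) -> order Headphones
  employee Frank (id=5) -> order Laptop
  employee Alice (id=3) -> order Tablet
  employee Alice (id=3) -> order Keyboard


6 rows:
Alice, Phone, 1
Frank, Keyboard, 9
Frank, Headphones, 6
Frank, Laptop, 1
Alice, Tablet, 7
Alice, Keyboard, 9


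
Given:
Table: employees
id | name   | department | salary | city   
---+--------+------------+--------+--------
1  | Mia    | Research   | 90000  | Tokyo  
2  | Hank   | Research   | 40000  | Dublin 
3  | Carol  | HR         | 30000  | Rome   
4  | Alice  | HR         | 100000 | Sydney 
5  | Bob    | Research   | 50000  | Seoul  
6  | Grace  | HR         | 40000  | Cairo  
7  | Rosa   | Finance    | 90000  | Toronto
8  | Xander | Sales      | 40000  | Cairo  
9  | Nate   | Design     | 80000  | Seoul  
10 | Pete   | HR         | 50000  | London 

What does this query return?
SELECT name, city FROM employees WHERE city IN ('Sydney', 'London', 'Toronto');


Filtering: city IN ('Sydney', 'London', 'Toronto')
Matching: 3 rows

3 rows:
Alice, Sydney
Rosa, Toronto
Pete, London


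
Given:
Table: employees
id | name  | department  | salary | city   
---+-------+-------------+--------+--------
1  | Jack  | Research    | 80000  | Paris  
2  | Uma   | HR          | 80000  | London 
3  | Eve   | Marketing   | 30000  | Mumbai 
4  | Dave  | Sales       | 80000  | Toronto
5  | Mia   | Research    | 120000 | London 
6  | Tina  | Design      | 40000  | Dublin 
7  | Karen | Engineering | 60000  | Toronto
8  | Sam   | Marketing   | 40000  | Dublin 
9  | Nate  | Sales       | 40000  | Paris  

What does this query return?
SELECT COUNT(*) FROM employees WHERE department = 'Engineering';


Counting rows where department = 'Engineering'
  Karen -> MATCH


1


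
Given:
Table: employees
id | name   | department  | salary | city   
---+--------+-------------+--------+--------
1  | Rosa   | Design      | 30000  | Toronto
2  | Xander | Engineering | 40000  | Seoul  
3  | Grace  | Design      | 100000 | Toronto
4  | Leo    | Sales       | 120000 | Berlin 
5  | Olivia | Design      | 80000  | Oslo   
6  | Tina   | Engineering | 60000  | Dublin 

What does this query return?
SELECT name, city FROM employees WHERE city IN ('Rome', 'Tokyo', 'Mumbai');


Filtering: city IN ('Rome', 'Tokyo', 'Mumbai')
Matching: 0 rows

Empty result set (0 rows)


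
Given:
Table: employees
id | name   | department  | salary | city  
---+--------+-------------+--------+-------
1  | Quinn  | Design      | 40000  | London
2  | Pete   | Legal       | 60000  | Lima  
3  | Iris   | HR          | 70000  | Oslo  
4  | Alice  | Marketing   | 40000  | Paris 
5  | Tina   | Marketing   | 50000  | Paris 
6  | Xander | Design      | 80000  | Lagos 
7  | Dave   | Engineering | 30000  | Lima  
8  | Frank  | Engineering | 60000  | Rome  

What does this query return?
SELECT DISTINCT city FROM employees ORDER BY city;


All 'city' values (row order): London, Lima, Oslo, Paris, Paris, Lagos, Lima, Rome
Removing duplicates leaves 6 unique value(s).

6 values:
Lagos
Lima
London
Oslo
Paris
Rome


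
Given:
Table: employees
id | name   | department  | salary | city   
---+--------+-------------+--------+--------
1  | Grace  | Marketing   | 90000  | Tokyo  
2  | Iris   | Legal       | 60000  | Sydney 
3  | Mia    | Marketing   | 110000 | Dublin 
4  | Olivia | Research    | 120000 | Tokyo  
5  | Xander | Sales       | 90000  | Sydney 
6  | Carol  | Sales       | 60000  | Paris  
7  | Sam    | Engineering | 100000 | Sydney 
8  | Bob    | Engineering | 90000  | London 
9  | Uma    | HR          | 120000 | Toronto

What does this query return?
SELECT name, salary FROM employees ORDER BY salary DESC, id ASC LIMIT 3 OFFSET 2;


Sort by salary DESC (id ASC tiebreak), then skip 2 and take 3
Rows 3 through 5

3 rows:
Mia, 110000
Sam, 100000
Grace, 90000


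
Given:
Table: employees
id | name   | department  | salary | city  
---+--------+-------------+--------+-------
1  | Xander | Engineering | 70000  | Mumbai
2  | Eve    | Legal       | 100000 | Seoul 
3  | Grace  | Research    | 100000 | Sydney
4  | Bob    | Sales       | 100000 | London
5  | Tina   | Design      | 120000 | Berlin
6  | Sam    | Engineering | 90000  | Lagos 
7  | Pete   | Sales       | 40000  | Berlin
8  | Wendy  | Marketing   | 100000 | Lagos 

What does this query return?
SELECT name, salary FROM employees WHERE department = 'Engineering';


Filtering: department = 'Engineering'
Matching rows: 2

2 rows:
Xander, 70000
Sam, 90000


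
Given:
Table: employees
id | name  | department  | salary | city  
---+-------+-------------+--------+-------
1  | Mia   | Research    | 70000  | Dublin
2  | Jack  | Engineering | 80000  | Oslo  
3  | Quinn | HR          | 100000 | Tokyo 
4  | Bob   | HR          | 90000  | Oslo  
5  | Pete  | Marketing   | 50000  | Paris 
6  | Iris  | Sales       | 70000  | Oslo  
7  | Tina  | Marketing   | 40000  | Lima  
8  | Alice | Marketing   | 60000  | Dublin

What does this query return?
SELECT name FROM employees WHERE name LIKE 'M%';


LIKE 'M%' matches names starting with 'M'
Matching: 1

1 rows:
Mia


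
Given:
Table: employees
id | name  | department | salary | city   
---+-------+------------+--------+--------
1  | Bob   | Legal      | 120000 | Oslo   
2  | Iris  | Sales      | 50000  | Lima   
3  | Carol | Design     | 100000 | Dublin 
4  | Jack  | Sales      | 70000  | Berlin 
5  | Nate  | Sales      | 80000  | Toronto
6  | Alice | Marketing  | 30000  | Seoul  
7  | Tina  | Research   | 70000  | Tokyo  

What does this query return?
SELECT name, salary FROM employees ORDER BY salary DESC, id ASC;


Sorting by salary DESC, then id ASC for ties

7 rows:
Bob, 120000
Carol, 100000
Nate, 80000
Jack, 70000
Tina, 70000
Iris, 50000
Alice, 30000


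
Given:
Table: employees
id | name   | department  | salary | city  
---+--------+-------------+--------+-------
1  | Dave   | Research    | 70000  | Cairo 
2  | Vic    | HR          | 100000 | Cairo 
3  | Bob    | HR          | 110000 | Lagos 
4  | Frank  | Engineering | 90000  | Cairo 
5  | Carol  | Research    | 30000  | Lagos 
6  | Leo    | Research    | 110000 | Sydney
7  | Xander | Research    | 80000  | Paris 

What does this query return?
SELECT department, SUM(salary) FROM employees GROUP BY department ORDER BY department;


Summing salary within each department:
  Engineering: 90000 = 90000
  HR: 100000 + 110000 = 210000
  Research: 70000 + 30000 + 110000 + 80000 = 290000


3 groups:
Engineering, 90000
HR, 210000
Research, 290000


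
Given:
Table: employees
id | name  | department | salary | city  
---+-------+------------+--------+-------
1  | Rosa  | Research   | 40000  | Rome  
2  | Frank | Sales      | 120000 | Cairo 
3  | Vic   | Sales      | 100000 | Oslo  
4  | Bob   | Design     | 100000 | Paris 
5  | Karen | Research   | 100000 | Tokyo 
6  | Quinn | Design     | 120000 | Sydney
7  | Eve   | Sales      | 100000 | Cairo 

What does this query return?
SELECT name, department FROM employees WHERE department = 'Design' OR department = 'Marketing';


Filtering: department = 'Design' OR 'Marketing'
Matching: 2 rows

2 rows:
Bob, Design
Quinn, Design


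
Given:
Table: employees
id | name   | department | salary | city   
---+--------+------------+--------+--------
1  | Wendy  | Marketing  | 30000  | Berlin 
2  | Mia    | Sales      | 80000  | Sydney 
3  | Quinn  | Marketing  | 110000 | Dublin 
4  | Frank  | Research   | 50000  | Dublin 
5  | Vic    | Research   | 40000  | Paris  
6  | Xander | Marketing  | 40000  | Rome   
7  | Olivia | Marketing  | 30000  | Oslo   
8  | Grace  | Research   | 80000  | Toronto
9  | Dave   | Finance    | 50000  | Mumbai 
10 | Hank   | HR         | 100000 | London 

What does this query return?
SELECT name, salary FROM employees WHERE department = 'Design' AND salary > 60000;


Filtering: department = 'Design' AND salary > 60000
Matching: 0 rows

Empty result set (0 rows)


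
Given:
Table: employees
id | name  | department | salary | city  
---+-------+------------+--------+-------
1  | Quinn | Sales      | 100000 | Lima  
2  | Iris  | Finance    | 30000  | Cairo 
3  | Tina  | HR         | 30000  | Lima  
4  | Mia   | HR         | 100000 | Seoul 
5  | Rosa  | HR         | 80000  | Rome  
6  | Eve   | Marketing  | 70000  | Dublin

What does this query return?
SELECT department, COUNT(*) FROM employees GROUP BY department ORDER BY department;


Assigning each row to its department group:
  Quinn -> Sales
  Iris -> Finance
  Tina -> HR
  Mia -> HR
  Rosa -> HR
  Eve -> Marketing


4 groups:
Finance, 1
HR, 3
Marketing, 1
Sales, 1


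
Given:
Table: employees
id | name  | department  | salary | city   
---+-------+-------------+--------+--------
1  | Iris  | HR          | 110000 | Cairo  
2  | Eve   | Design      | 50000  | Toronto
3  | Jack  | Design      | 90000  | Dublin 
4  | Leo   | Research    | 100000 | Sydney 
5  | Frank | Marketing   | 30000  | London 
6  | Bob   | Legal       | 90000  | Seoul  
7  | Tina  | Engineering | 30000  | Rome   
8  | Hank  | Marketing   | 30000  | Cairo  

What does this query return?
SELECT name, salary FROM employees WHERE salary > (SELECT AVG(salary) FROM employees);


Subquery: AVG(salary) = 66250.0
Filtering: salary > 66250.0
  Iris (110000) -> MATCH
  Jack (90000) -> MATCH
  Leo (100000) -> MATCH
  Bob (90000) -> MATCH


4 rows:
Iris, 110000
Jack, 90000
Leo, 100000
Bob, 90000


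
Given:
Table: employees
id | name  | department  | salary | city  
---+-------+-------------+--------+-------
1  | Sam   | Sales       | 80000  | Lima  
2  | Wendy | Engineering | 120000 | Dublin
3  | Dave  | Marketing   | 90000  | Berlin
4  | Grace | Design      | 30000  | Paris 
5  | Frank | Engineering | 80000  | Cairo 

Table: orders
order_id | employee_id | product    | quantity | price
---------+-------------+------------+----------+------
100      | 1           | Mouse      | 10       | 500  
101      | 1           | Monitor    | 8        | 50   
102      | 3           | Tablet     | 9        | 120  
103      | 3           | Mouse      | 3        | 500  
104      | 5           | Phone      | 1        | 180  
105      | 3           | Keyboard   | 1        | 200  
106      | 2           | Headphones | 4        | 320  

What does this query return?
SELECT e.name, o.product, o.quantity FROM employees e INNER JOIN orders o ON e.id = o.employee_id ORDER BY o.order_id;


Joining employees.id = orders.employee_id:
  employee Sam (id=1) -> order Mouse
  employee Sam (id=1) -> order Monitor
  employee Dave (id=3) -> order Tablet
  employee Dave (id=3) -> order Mouse
  employee Frank (id=5) -> order Phone
  employee Dave (id=3) -> order Keyboard
  employee Wendy (id=2) -> order Headphones


7 rows:
Sam, Mouse, 10
Sam, Monitor, 8
Dave, Tablet, 9
Dave, Mouse, 3
Frank, Phone, 1
Dave, Keyboard, 1
Wendy, Headphones, 4


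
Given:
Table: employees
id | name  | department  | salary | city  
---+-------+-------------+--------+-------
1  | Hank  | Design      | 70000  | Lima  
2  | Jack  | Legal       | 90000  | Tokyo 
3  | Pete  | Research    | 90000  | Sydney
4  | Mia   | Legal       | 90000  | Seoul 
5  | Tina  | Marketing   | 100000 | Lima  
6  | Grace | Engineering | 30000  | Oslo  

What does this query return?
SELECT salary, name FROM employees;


Projecting columns: salary, name

6 rows:
70000, Hank
90000, Jack
90000, Pete
90000, Mia
100000, Tina
30000, Grace


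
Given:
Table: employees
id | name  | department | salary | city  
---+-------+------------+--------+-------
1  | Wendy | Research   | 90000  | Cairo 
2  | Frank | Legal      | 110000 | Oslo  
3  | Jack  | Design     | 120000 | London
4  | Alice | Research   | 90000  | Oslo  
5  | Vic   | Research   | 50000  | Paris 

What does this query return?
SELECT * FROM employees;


SELECT * returns all 5 rows with all columns

5 rows:
1, Wendy, Research, 90000, Cairo
2, Frank, Legal, 110000, Oslo
3, Jack, Design, 120000, London
4, Alice, Research, 90000, Oslo
5, Vic, Research, 50000, Paris


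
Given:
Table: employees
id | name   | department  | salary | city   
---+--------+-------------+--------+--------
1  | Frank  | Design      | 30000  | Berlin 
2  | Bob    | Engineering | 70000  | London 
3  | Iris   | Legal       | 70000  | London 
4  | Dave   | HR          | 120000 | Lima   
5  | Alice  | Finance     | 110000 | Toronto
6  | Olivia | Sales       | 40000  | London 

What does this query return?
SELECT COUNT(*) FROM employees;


COUNT(*) counts all rows

6


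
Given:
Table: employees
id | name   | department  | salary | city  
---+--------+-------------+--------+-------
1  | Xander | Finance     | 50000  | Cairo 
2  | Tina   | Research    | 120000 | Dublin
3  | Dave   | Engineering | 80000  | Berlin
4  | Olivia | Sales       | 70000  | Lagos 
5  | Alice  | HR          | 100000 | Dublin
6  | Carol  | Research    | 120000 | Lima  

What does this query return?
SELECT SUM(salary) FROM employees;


SUM(salary) = 50000 + 120000 + 80000 + 70000 + 100000 + 120000 = 540000

540000


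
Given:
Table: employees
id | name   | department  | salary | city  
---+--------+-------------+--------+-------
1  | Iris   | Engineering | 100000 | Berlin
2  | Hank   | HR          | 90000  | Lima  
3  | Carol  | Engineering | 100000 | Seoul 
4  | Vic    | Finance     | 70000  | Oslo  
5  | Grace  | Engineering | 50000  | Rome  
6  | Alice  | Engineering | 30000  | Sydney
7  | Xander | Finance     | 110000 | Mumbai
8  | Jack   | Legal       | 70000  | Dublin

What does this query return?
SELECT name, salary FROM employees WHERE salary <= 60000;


Filtering: salary <= 60000
Matching: 2 rows

2 rows:
Grace, 50000
Alice, 30000


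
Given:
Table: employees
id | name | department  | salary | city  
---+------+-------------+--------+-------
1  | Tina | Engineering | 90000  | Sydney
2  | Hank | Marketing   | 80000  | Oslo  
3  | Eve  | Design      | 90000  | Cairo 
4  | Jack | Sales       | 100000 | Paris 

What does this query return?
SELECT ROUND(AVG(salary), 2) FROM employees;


SUM(salary) = 360000
COUNT = 4
ROUND(AVG, 2) = ROUND(360000 / 4, 2) = 90000.0

90000.0


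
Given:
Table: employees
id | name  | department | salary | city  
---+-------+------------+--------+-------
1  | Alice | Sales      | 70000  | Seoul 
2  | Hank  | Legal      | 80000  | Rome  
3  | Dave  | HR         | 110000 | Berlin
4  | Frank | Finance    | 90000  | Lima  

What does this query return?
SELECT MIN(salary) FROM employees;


Salaries: 70000, 80000, 110000, 90000
MIN = 70000

70000


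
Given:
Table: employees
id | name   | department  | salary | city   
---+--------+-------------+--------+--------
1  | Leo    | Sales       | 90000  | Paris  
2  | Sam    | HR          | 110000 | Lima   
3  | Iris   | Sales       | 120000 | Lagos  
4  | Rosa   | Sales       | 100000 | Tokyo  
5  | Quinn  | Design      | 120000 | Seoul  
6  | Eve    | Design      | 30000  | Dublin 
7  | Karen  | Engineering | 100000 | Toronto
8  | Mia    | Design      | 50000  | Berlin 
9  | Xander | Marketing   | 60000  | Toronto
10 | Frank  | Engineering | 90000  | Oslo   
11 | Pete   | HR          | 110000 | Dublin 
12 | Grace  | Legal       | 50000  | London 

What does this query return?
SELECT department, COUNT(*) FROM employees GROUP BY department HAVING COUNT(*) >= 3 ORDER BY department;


Groups with count >= 3:
  Design: 3 -> PASS
  Sales: 3 -> PASS
  Engineering: 2 -> filtered out
  HR: 2 -> filtered out
  Legal: 1 -> filtered out
  Marketing: 1 -> filtered out


2 groups:
Design, 3
Sales, 3


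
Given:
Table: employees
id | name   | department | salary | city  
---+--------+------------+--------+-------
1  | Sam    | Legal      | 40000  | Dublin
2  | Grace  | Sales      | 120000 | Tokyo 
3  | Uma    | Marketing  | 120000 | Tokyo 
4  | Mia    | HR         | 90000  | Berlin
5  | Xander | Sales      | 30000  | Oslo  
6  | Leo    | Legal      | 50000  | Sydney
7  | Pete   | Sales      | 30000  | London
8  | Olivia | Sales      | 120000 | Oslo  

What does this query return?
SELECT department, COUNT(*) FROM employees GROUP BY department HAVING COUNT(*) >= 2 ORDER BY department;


Groups with count >= 2:
  Legal: 2 -> PASS
  Sales: 4 -> PASS
  HR: 1 -> filtered out
  Marketing: 1 -> filtered out


2 groups:
Legal, 2
Sales, 4
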